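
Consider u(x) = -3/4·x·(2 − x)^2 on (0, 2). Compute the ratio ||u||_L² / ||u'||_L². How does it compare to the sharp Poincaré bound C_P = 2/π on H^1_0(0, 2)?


||u||_L² / ||u'||_L² = sqrt(14)/7 < C_P = 2/π.

u(x) = -3/4·x·(2 − x)^2, so u'(x) = -9*x^2/4 + 6*x - 3.
u(x) = -3/4·x·(2 − x)^2 vanishes at x = 0 and x = 2, so u ∈ H^1_0(0, 2). Differentiate via the product rule and integrate the resulting polynomials term by term.
  ∫_0^2 u² dx = ∫_0^2 (9*x^6/16 - 9*x^5/2 + 27*x^4/2 - 18*x^3 + 9*x^2) dx. Term by term:
    ∫_0^2 9*x^6/16 dx = 72/7;  ∫_0^2 -9*x^5/2 dx = -48;  ∫_0^2 27*x^4/2 dx = 432/5;
    ∫_0^2 -18*x^3 dx = -72;  ∫_0^2 9*x^2 dx = 24.
  Sum: 72/7 − 48 + 432/5 − 72 + 24 = 24/35.
  ∫_0^2 (u')² dx = ∫_0^2 (81*x^4/16 - 27*x^3 + 99*x^2/2 - 36*x + 9) dx. Term by term:
    ∫_0^2 81*x^4/16 dx = 162/5;  ∫_0^2 -27*x^3 dx = -108;  ∫_0^2 99*x^2/2 dx = 132;
    ∫_0^2 -36*x dx = -72;  ∫_0^2 9 dx = 18.
  Sum: 162/5 − 108 + 132 − 72 + 18 = 12/5.
∫_0^2 u² dx = 24/35, so ||u||_L² = 2*sqrt(210)/35.
∫_0^2 (u')² dx = 12/5, so ||u'||_L² = 2*sqrt(15)/5.
Ratio ||u||_L² / ||u'||_L² = sqrt(14)/7.
Sharp Poincaré constant on H^1_0(0, 2) is C_P = L/π = 2/π, achieved by sin(π/2·x).
A polynomial bump cannot attain the sharp Poincaré constant (only the first sine eigenfunction does), so the ratio is strictly less than C_P, consistent with ||u||_L² ≤ C_P ||u'||_L².


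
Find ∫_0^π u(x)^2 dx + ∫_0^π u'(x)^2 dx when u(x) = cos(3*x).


||u||_{H^1(0,π)}^2 = 5*π

u'(x) = -3*sin(3*x).
Expand u² and (u')² and integrate term by term on (0, π), using: for integers n ≥ 1, ∫_0^π sin²(nx) dx = ∫_0^π cos²(nx) dx = π/2; for n ≠ n', ∫_0^π sin(nx)sin(n'x) dx = ∫_0^π cos(nx)cos(n'x) dx = 0; and by product-to-sum, ∫_0^π sin(nx)cos(n'x) dx = ½∫_0^π [sin((n+n')x) + sin((n−n')x)] dx, which is 0 when n+n' is even and 2n/(n²−n'²) when n+n' is odd (it need not vanish on (0, π)).
  u² squared terms: (1)²·∫cos(3x)² dx = 1·π/2 = π/2.
  So ∫_0^π u² dx = π/2.
  (u')² squared terms: (-3)²·∫sin(3x)² dx = 9·π/2 = 9*π/2.
  So ∫_0^π (u')² dx = 9*π/2.
||u||_{H^1}^2 = (π/2) + (9*π/2) = 5*π.


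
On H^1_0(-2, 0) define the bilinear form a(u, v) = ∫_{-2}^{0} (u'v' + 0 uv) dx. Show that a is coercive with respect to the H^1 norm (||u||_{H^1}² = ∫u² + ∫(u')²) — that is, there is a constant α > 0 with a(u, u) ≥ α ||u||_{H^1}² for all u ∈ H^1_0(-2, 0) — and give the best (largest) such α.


α = π^2/(4 + π^2)

Coercivity of a(·,·) on H^1_0(-2, 0) means a(u, u) ≥ α ||u||_{H^1}² for every u ∈ H^1_0.
The interval has length L = 2, and Poincaré/coercivity depend only on L. Here a(u, u) = ∫(u')² + (0)·∫u².
Here c = 0, so a(u,u) = ∫(u')² alone. The condition a(u,u) ≥ α||u||_{H^1}² reads (1−α)∫(u')² ≥ (α−c)∫u². Any admissible α is ≤ 1 (rapidly oscillating u have ∫u²/∫(u')² → 0), and α = 1 would force 0 ≥ (1−c)∫u², impossible since c < 1; so 1−α > 0. By the sharp Poincaré inequality on H^1_0 of an interval of length L, ∫(u')² ≥ (π/L)²∫u² with equality for the first sine mode sin(π(x−x₀)/L) (x₀ the left endpoint), so the inequality holds for all u iff (1−α)(π/L)² ≥ α − c, i.e. α ≤ ((π/L)² + c)/((π/L)² + 1) = (1 + c(L/π)²)/(1 + (L/π)²). (Direct route, valid since c ≤ 0: Poincaré gives c∫u² ≥ c(L/π)²∫(u')², so a(u,u) ≥ (1 + c(L/π)²)∫(u')², while ||u||_{H^1}² ≤ (1 + (L/π)²)∫(u')²; dividing yields the same α.) With (π/L)² = π^2/4 and c = 0, the largest admissible constant is α = ((π/L)² + c)/((π/L)² + 1).
Simplifying, α = π^2/(4 + π^2).


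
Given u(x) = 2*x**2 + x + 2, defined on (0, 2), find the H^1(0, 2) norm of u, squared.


||u||_{H^1}^2 = 2134/15

The H^1 norm (squared) on an interval (0, L) is
  ||u||_{H^1}^2 = ∫_0^L u(x)^2 dx + ∫_0^L u'(x)^2 dx.
Compute u'(x) = 4*x + 1.
Then u(x)^2 = 4*x**4 + 4*x**3 + 9*x**2 + 4*x + 4 and u'(x)^2 = 16*x**2 + 8*x + 1.
Integrate each monomial from 0 to 2 using ∫_0^2 c·x^n dx = c·2^(n+1)/(n+1):
  ∫_0^2 u(x)^2 dx = ∫_0^2 (4*x^4 + 4*x^3 + 9*x^2 + 4*x + 4) dx. Term by term:
    ∫_0^2 4*x^4 dx = 128/5;  ∫_0^2 4*x^3 dx = 16;  ∫_0^2 9*x^2 dx = 24;
    ∫_0^2 4*x dx = 8;  ∫_0^2 4 dx = 8.
  Sum: 128/5 + 16 + 24 + 8 + 8 = 408/5.
  ∫_0^2 u'(x)^2 dx = ∫_0^2 (16*x^2 + 8*x + 1) dx. Term by term:
    ∫_0^2 16*x^2 dx = 128/3;  ∫_0^2 8*x dx = 16;  ∫_0^2 1 dx = 2.
  Sum: 128/3 + 16 + 2 = 182/3.
Adding: ||u||_{H^1}^2 = 408/5 + 182/3 = 2134/15.


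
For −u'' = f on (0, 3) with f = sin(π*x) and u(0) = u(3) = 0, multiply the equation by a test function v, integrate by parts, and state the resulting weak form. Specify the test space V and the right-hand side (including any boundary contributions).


V = H^1_0(0, 3) (so v(0) = v(3) = 0); weak form: ∫_0^3 u'v' dx = ∫_0^3 (sin(π*x)) v dx for all v ∈ V.

Multiply both sides by a test function v and integrate from 0 to 3:
  ∫_0^3 −u''(x) v(x) dx = ∫_0^3 f(x) v(x) dx.
Integrate the LHS by parts once:
  ∫_0^3 −u'' v dx = −[u'(x) v(x)]_0^3 + ∫_0^3 u'(x) v'(x) dx.
Thus ∫_0^3 u'(x) v'(x) dx = ∫_0^3 f(x) v(x) dx + [u'(x) v(x)]_0^3.
Choose V so that boundary terms are either known or forced to vanish.
u is Dirichlet: u(0) = u(3) = 0. Let V = H^1_0(0, 3); then v(0) = v(3) = 0, and [u' v]_0^3 = 0.
Weak formulation: find u (satisfying any essential BC) such that ∫_0^3 u'(x) v'(x) dx = ∫_0^3 f v dx for all v ∈ V.
Substituting f(x) = sin(π*x), the right-hand side is ∫_0^3 (sin(π*x)) v dx.


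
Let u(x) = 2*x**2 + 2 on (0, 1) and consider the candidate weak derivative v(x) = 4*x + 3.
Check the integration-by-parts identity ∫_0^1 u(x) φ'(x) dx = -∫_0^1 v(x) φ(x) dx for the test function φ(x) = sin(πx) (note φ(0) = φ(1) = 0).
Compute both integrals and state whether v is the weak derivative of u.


LHS = -4/π, RHS = -10/π. No, v is not the weak derivative of u.

u(x) = 2*x**2 + 2, classical derivative u'(x) = 4*x.
φ(x) = sin(πx), so φ'(x) = π*cos(π*x).
Note φ(0) = φ(1) = 0, so the boundary term u·φ vanishes.
LHS = ∫_0^1 u(x) φ'(x) dx = ∫_0^1 (2*π*x^2*cos(π*x) + 2*π*cos(π*x)) dx. Term by term:
  ∫_0^1 2*π*cos(π*x) dx = 0;  ∫_0^1 2*π*x^2*cos(π*x) dx = -4/π.
Sum: 0 − 4/π = -4/π.
So LHS = -4/π.
∫_0^1 v(x) φ(x) dx = ∫_0^1 (4*x*sin(π*x) + 3*sin(π*x)) dx. Term by term:
  ∫_0^1 3*sin(π*x) dx = 6/π;  ∫_0^1 4*x*sin(π*x) dx = 4/π.
Sum: 6/π + 4/π = 10/π.
So RHS = -∫_0^1 v(x) φ(x) dx = -10/π.
LHS − RHS = 6/π ≠ 0, so the identity fails.
(For a valid weak derivative the identity must hold for EVERY test function, in particular this one. The failure shows v is NOT the weak derivative of u.)
Correct weak derivative would be u'(x) = 4*x.


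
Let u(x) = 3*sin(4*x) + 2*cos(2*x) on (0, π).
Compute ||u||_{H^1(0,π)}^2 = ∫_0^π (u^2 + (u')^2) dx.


||u||_{H^1(0,π)}^2 = 173*π/2

u'(x) = -4*sin(2*x) + 12*cos(4*x).
Expand u² and (u')² and integrate term by term on (0, π), using: for integers n ≥ 1, ∫_0^π sin²(nx) dx = ∫_0^π cos²(nx) dx = π/2; for n ≠ n', ∫_0^π sin(nx)sin(n'x) dx = ∫_0^π cos(nx)cos(n'x) dx = 0; and by product-to-sum, ∫_0^π sin(nx)cos(n'x) dx = ½∫_0^π [sin((n+n')x) + sin((n−n')x)] dx, which is 0 when n+n' is even and 2n/(n²−n'²) when n+n' is odd (it need not vanish on (0, π)).
  u² squared terms: (2)²·∫cos(2x)² dx = 4·π/2 = 2*π;  (3)²·∫sin(4x)² dx = 9·π/2 = 9*π/2.
  u² cross terms: 2·(2)·(3)·∫cos(2x)·sin(4x) dx = 12·(0) = 0.
  So ∫_0^π u² dx = 2*π + 9*π/2 + 0 = 13*π/2.
  (u')² squared terms: (-4)²·∫sin(2x)² dx = 16·π/2 = 8*π;  (12)²·∫cos(4x)² dx = 144·π/2 = 72*π.
  (u')² cross terms: 2·(-4)·(12)·∫sin(2x)·cos(4x) dx = -96·(0) = 0.
  So ∫_0^π (u')² dx = 8*π + 72*π + 0 = 80*π.
||u||_{H^1}^2 = (13*π/2) + (80*π) = 173*π/2.


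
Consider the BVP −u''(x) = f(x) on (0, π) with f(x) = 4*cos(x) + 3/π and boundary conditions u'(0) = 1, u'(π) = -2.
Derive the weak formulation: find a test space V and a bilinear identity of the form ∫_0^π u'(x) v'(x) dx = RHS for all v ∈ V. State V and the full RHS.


V = H^1(0, π) (v unrestricted at boundary; u is determined up to an additive constant); weak form: ∫_0^π u'v' dx = ∫_0^π (4*cos(x) + 3/π) v dx − 2·v(π) − v(0) for all v ∈ V.

Multiply both sides by a test function v and integrate from 0 to π:
  ∫_0^π −u''(x) v(x) dx = ∫_0^π f(x) v(x) dx.
Integrate the LHS by parts once:
  ∫_0^π −u'' v dx = −[u'(x) v(x)]_0^π + ∫_0^π u'(x) v'(x) dx.
Thus ∫_0^π u'(x) v'(x) dx = ∫_0^π f(x) v(x) dx + [u'(x) v(x)]_0^π.
Choose V so that boundary terms are either known or forced to vanish.
u has inhomogeneous Neumann u'(0) = 1, u'(π) = -2. [u' v]_0^π = (-2)·v(π) − (1)·v(0) = − 2·v(π) − v(0). Take V = H^1(0, π); boundary term becomes part of RHS.
Weak formulation: find u (satisfying any essential BC) such that ∫_0^π u'(x) v'(x) dx = ∫_0^π f v dx − 2·v(π) − v(0) for all v ∈ V (Neumann data are natural BCs: they enter the RHS as boundary terms).
Substituting f(x) = 4*cos(x) + 3/π, the right-hand side is ∫_0^π (4*cos(x) + 3/π) v dx − 2·v(π) − v(0).
Compatibility check (pure Neumann): taking v ≡ 1 ∈ V gives 0 = ∫_0^π f dx + (-2) − (1), i.e. ∫_0^π f dx must equal u'(0) − u'(π) = 3. Indeed ∫_0^π (4*cos(x) + 3/π) dx = 3, so the data are compatible. The solution is then unique only up to an additive constant (fix it e.g. by requiring ∫_0^π u dx = 0).


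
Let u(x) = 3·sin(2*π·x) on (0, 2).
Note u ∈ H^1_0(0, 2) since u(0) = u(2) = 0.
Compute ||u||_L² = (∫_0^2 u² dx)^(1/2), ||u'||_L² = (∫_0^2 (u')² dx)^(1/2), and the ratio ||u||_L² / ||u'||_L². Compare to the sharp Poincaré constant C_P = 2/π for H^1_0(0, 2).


||u||_L² / ||u'||_L² = 1/(2*π) < C_P = 2/π.

u(x) = 3·sin(2*π·x), so u'(x) = 6*π*cos(2*π*x).
Writing u(x) = A·sin(kπx/L) with A = 3 and k = 4, use ∫_0^L sin²(kπx/L) dx = L/2 and ∫_0^L cos²(kπx/L) dx = L/2.
u² = 9·sin²(2*π·x) and (u')² = 36*π^2·cos²(2*π·x), and each of sin², cos² integrates to L/2 = 1 over (0, 2).
∫_0^2 u² dx = 9, so ||u||_L² = 3.
∫_0^2 (u')² dx = 36*π^2, so ||u'||_L² = 6*π.
Ratio ||u||_L² / ||u'||_L² = 1/(2*π).
Sharp Poincaré constant on H^1_0(0, 2) is C_P = L/π = 2/π, achieved by sin(π/2·x).
This is the k = 4 harmonic; the ratio L/(kπ) is strictly less than C_P = L/π, consistent with the sharp inequality ||u||_L² ≤ C_P ||u'||_L².


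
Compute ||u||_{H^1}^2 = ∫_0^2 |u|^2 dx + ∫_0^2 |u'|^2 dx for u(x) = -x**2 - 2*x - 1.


||u||_{H^1}^2 = 1246/15

The H^1 norm (squared) on an interval (0, L) is
  ||u||_{H^1}^2 = ∫_0^L u(x)^2 dx + ∫_0^L u'(x)^2 dx.
Compute u'(x) = -2*x - 2.
Then u(x)^2 = x**4 + 4*x**3 + 6*x**2 + 4*x + 1 and u'(x)^2 = 4*x**2 + 8*x + 4.
Integrate each monomial from 0 to 2 using ∫_0^2 c·x^n dx = c·2^(n+1)/(n+1):
  ∫_0^2 u(x)^2 dx = ∫_0^2 (x^4 + 4*x^3 + 6*x^2 + 4*x + 1) dx. Term by term:
    ∫_0^2 x^4 dx = 32/5;  ∫_0^2 4*x^3 dx = 16;  ∫_0^2 6*x^2 dx = 16;
    ∫_0^2 4*x dx = 8;  ∫_0^2 1 dx = 2.
  Sum: 32/5 + 16 + 16 + 8 + 2 = 242/5.
  ∫_0^2 u'(x)^2 dx = ∫_0^2 (4*x^2 + 8*x + 4) dx. Term by term:
    ∫_0^2 4*x^2 dx = 32/3;  ∫_0^2 8*x dx = 16;  ∫_0^2 4 dx = 8.
  Sum: 32/3 + 16 + 8 = 104/3.
Adding: ||u||_{H^1}^2 = 242/5 + 104/3 = 1246/15.


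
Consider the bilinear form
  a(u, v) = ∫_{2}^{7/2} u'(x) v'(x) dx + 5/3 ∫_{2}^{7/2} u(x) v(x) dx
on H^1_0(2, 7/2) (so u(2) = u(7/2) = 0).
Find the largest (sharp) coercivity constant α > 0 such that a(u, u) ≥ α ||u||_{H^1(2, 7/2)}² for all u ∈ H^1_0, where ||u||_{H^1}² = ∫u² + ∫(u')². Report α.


α = 1

Coercivity of a(·,·) on H^1_0(2, 7/2) means a(u, u) ≥ α ||u||_{H^1}² for every u ∈ H^1_0.
The interval has length L = 3/2, and Poincaré/coercivity depend only on L. Here a(u, u) = ∫(u')² + (5/3)·∫u².
Here c = 5/3 ≥ 1, so a(u,u) = ∫(u')² + c∫u² ≥ ∫(u')² + ∫u² = ||u||_{H^1}², i.e. α = 1 works. No larger α is possible: a(u,u) ≥ α||u||_{H^1}² means (1−α)∫(u')² ≥ (α−c)∫u², and for the modes u_n = sin(nπ(x−x₀)/L) (x₀ the left endpoint) one has ∫u_n²/∫(u_n')² = (L/(nπ))² → 0, so a(u_n,u_n)/||u_n||_{H^1}² → 1. Hence the optimal constant is α = 1.
Therefore α = 1.


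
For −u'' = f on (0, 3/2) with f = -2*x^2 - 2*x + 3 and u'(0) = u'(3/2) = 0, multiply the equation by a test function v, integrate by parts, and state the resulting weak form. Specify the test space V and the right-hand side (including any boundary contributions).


V = H^1(0, 3/2) (no boundary constraint on v; u is determined up to an additive constant); weak form: ∫_0^3/2 u'v' dx = ∫_0^3/2 (-2*x^2 - 2*x + 3) v dx for all v ∈ V.

Multiply both sides by a test function v and integrate from 0 to 3/2:
  ∫_0^3/2 −u''(x) v(x) dx = ∫_0^3/2 f(x) v(x) dx.
Integrate the LHS by parts once:
  ∫_0^3/2 −u'' v dx = −[u'(x) v(x)]_0^3/2 + ∫_0^3/2 u'(x) v'(x) dx.
Thus ∫_0^3/2 u'(x) v'(x) dx = ∫_0^3/2 f(x) v(x) dx + [u'(x) v(x)]_0^3/2.
Choose V so that boundary terms are either known or forced to vanish.
u has homogeneous Neumann: u'(0) = u'(3/2) = 0. So [u' v]_0^3/2 = 0·v(3/2) − 0·v(0) = 0 for any v; take V = H^1(0, 3/2).
Weak formulation: find u (satisfying any essential BC) such that ∫_0^3/2 u'(x) v'(x) dx = ∫_0^3/2 f v dx for all v ∈ V (homogeneous Neumann, so boundary terms vanish).
Substituting f(x) = -2*x^2 - 2*x + 3, the right-hand side is ∫_0^3/2 (-2*x^2 - 2*x + 3) v dx.
Compatibility check (pure Neumann): taking v ≡ 1 ∈ V gives 0 = ∫_0^3/2 f dx + (0) − (0), i.e. ∫_0^3/2 f dx must equal u'(0) − u'(3/2) = 0. Indeed ∫_0^3/2 (-2*x^2 - 2*x + 3) dx = 0, so the data are compatible. The solution is then unique only up to an additive constant (fix it e.g. by requiring ∫_0^3/2 u dx = 0).


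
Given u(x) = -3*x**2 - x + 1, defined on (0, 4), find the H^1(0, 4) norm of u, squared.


||u||_{H^1}^2 = 44648/15

The H^1 norm (squared) on an interval (0, L) is
  ||u||_{H^1}^2 = ∫_0^L u(x)^2 dx + ∫_0^L u'(x)^2 dx.
Compute u'(x) = -6*x - 1.
Then u(x)^2 = 9*x**4 + 6*x**3 - 5*x**2 - 2*x + 1 and u'(x)^2 = 36*x**2 + 12*x + 1.
Integrate each monomial from 0 to 4 using ∫_0^4 c·x^n dx = c·4^(n+1)/(n+1):
  ∫_0^4 u(x)^2 dx = ∫_0^4 (9*x^4 + 6*x^3 - 5*x^2 - 2*x + 1) dx. Term by term:
    ∫_0^4 9*x^4 dx = 9216/5;  ∫_0^4 6*x^3 dx = 384;  ∫_0^4 -5*x^2 dx = -320/3;
    ∫_0^4 -2*x dx = -16;  ∫_0^4 1 dx = 4.
  Sum: 9216/5 + 384 − 320/3 − 16 + 4 = 31628/15.
  ∫_0^4 u'(x)^2 dx = ∫_0^4 (36*x^2 + 12*x + 1) dx. Term by term:
    ∫_0^4 36*x^2 dx = 768;  ∫_0^4 12*x dx = 96;  ∫_0^4 1 dx = 4.
  Sum: 768 + 96 + 4 = 868.
Adding: ||u||_{H^1}^2 = 31628/15 + 868 = 44648/15.


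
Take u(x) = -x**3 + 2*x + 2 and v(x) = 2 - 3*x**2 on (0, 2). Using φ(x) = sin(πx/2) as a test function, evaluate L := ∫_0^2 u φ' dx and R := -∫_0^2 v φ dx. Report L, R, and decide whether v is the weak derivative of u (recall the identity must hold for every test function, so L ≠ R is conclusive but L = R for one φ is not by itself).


LHS = -96/π^3 + 16/π, RHS = -96/π^3 + 16/π. Yes, v = u' weakly.

u(x) = -x**3 + 2*x + 2, classical derivative u'(x) = 2 - 3*x**2.
φ(x) = sin(πx/2), so φ'(x) = π*cos(π*x/2)/2.
Note φ(0) = φ(2) = 0, so the boundary term u·φ vanishes.
LHS = ∫_0^2 u(x) φ'(x) dx = ∫_0^2 (-π*x^3*cos(π*x/2)/2 + π*x*cos(π*x/2) + π*cos(π*x/2)) dx. Term by term:
  ∫_0^2 π*cos(π*x/2) dx = 0;  ∫_0^2 π*x*cos(π*x/2) dx = -8/π;  ∫_0^2 -π*x^3*cos(π*x/2)/2 dx = -96/π^3 + 24/π.
Sum: 0 − 8/π + -96/π^3 + 24/π = -96/π^3 + 16/π.
So LHS = -96/π^3 + 16/π.
∫_0^2 v(x) φ(x) dx = ∫_0^2 (-3*x^2*sin(π*x/2) + 2*sin(π*x/2)) dx. Term by term:
  ∫_0^2 2*sin(π*x/2) dx = 8/π;  ∫_0^2 -3*x^2*sin(π*x/2) dx = -24/π + 96/π^3.
Sum: 8/π + -24/π + 96/π^3 = -16/π + 96/π^3.
So RHS = -∫_0^2 v(x) φ(x) dx = -96/π^3 + 16/π.
LHS = RHS, so the identity holds for this test φ.
Moreover u is smooth here and v(x) = u'(x) = 2 - 3*x**2 pointwise, so the identity holds for every test function. Hence v is the weak derivative of u.


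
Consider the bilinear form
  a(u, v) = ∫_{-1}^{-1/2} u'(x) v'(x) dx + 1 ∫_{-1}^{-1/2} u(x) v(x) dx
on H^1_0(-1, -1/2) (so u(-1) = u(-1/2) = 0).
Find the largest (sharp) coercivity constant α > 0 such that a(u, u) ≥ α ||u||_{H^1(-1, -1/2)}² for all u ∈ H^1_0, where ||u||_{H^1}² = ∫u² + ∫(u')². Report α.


α = 1

Coercivity of a(·,·) on H^1_0(-1, -1/2) means a(u, u) ≥ α ||u||_{H^1}² for every u ∈ H^1_0.
The interval has length L = 1/2, and Poincaré/coercivity depend only on L. Here a(u, u) = ∫(u')² + (1)·∫u².
Here c = 1 ≥ 1, so a(u,u) = ∫(u')² + c∫u² ≥ ∫(u')² + ∫u² = ||u||_{H^1}², i.e. α = 1 works. No larger α is possible: a(u,u) ≥ α||u||_{H^1}² means (1−α)∫(u')² ≥ (α−c)∫u², and for the modes u_n = sin(nπ(x−x₀)/L) (x₀ the left endpoint) one has ∫u_n²/∫(u_n')² = (L/(nπ))² → 0, so a(u_n,u_n)/||u_n||_{H^1}² → 1. Hence the optimal constant is α = 1.
Therefore α = 1.


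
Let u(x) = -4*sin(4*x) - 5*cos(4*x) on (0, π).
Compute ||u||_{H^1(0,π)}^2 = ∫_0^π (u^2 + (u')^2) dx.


||u||_{H^1(0,π)}^2 = 697*π/2

u'(x) = 20*sin(4*x) - 16*cos(4*x).
Expand u² and (u')² and integrate term by term on (0, π), using: for integers n ≥ 1, ∫_0^π sin²(nx) dx = ∫_0^π cos²(nx) dx = π/2; for n ≠ n', ∫_0^π sin(nx)sin(n'x) dx = ∫_0^π cos(nx)cos(n'x) dx = 0; and by product-to-sum, ∫_0^π sin(nx)cos(n'x) dx = ½∫_0^π [sin((n+n')x) + sin((n−n')x)] dx, which is 0 when n+n' is even and 2n/(n²−n'²) when n+n' is odd (it need not vanish on (0, π)).
  u² squared terms: (-5)²·∫cos(4x)² dx = 25·π/2 = 25*π/2;  (-4)²·∫sin(4x)² dx = 16·π/2 = 8*π.
  u² cross terms: 2·(-5)·(-4)·∫cos(4x)·sin(4x) dx = 40·(0) = 0.
  So ∫_0^π u² dx = 25*π/2 + 8*π + 0 = 41*π/2.
  (u')² squared terms: (-16)²·∫cos(4x)² dx = 256·π/2 = 128*π;  (20)²·∫sin(4x)² dx = 400·π/2 = 200*π.
  (u')² cross terms: 2·(-16)·(20)·∫cos(4x)·sin(4x) dx = -640·(0) = 0.
  So ∫_0^π (u')² dx = 128*π + 200*π + 0 = 328*π.
||u||_{H^1}^2 = (41*π/2) + (328*π) = 697*π/2.


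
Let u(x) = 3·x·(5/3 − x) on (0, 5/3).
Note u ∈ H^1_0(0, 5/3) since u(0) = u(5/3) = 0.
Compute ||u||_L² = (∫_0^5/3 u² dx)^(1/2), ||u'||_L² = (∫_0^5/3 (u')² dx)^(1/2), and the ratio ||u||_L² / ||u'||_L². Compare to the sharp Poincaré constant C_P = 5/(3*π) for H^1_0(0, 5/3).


||u||_L² / ||u'||_L² = sqrt(10)/6 < C_P = 5/(3*π).

u(x) = 3·x·(5/3 − x), so u'(x) = 5 - 6*x.
u(x) = 3·x·(5/3 − x) vanishes at x = 0 and x = 5/3, so u ∈ H^1_0(0, 5/3). Differentiate via the product rule and integrate the resulting polynomials term by term.
  ∫_0^5/3 u² dx = ∫_0^5/3 (9*x^4 - 30*x^3 + 25*x^2) dx. Term by term:
    ∫_0^5/3 9*x^4 dx = 625/27;  ∫_0^5/3 -30*x^3 dx = -3125/54;  ∫_0^5/3 25*x^2 dx = 3125/81.
  Sum: 625/27 − 3125/54 + 3125/81 = 625/162.
  ∫_0^5/3 (u')² dx = ∫_0^5/3 (36*x^2 - 60*x + 25) dx. Term by term:
    ∫_0^5/3 36*x^2 dx = 500/9;  ∫_0^5/3 -60*x dx = -250/3;  ∫_0^5/3 25 dx = 125/3.
  Sum: 500/9 − 250/3 + 125/3 = 125/9.
∫_0^5/3 u² dx = 625/162, so ||u||_L² = 25*sqrt(2)/18.
∫_0^5/3 (u')² dx = 125/9, so ||u'||_L² = 5*sqrt(5)/3.
Ratio ||u||_L² / ||u'||_L² = sqrt(10)/6.
Sharp Poincaré constant on H^1_0(0, 5/3) is C_P = L/π = 5/(3*π), achieved by sin(3*π/5·x).
A polynomial bump cannot attain the sharp Poincaré constant (only the first sine eigenfunction does), so the ratio is strictly less than C_P, consistent with ||u||_L² ≤ C_P ||u'||_L².


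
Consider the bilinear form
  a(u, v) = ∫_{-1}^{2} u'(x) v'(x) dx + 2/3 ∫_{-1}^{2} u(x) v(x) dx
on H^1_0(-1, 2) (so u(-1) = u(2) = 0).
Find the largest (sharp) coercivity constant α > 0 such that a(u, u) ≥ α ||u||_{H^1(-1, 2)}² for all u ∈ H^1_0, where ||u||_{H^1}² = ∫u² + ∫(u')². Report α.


α = (6 + π^2)/(9 + π^2)

Coercivity of a(·,·) on H^1_0(-1, 2) means a(u, u) ≥ α ||u||_{H^1}² for every u ∈ H^1_0.
The interval has length L = 3, and Poincaré/coercivity depend only on L. Here a(u, u) = ∫(u')² + (2/3)·∫u².
Here 0 < c = 2/3 < 1. The condition a(u,u) ≥ α||u||_{H^1}² reads (1−α)∫(u')² ≥ (α−c)∫u². Any admissible α is ≤ 1 (rapidly oscillating u have ∫u²/∫(u')² → 0), and α = 1 would force 0 ≥ (1−c)∫u², impossible since c < 1; so 1−α > 0. By the sharp Poincaré inequality on H^1_0 of an interval of length L, ∫(u')² ≥ (π/L)²∫u² with equality for the first sine mode sin(π(x−x₀)/L) (x₀ the left endpoint), so the inequality holds for all u iff (1−α)(π/L)² ≥ α − c, i.e. α ≤ ((π/L)² + c)/((π/L)² + 1) = (1 + c(L/π)²)/(1 + (L/π)²). With (π/L)² = π^2/9 and c = 2/3, the largest admissible constant is α = ((π/L)² + c)/((π/L)² + 1).
Simplifying, α = (6 + π^2)/(9 + π^2).


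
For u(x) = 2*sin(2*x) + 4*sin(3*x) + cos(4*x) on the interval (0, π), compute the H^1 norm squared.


||u||_{H^1(0,π)}^2 = -816/7 + 197*π/2

u'(x) = -4*sin(4*x) + 4*cos(2*x) + 12*cos(3*x).
Expand u² and (u')² and integrate term by term on (0, π), using: for integers n ≥ 1, ∫_0^π sin²(nx) dx = ∫_0^π cos²(nx) dx = π/2; for n ≠ n', ∫_0^π sin(nx)sin(n'x) dx = ∫_0^π cos(nx)cos(n'x) dx = 0; and by product-to-sum, ∫_0^π sin(nx)cos(n'x) dx = ½∫_0^π [sin((n+n')x) + sin((n−n')x)] dx, which is 0 when n+n' is even and 2n/(n²−n'²) when n+n' is odd (it need not vanish on (0, π)).
  u² squared terms: (2)²·∫sin(2x)² dx = 4·π/2 = 2*π;  (4)²·∫sin(3x)² dx = 16·π/2 = 8*π;  (1)²·∫cos(4x)² dx = 1·π/2 = π/2.
  u² cross terms: 2·(2)·(4)·∫sin(2x)·sin(3x) dx = 16·(0) = 0;  2·(2)·(1)·∫sin(2x)·cos(4x) dx = 4·(0) = 0;  2·(4)·(1)·∫sin(3x)·cos(4x) dx = 8·(-6/7) = -48/7.
  So ∫_0^π u² dx = 2*π + 8*π + π/2 + 0 + 0 − 48/7 = -48/7 + 21*π/2.
  (u')² squared terms: (-4)²·∫sin(4x)² dx = 16·π/2 = 8*π;  (4)²·∫cos(2x)² dx = 16·π/2 = 8*π;  (12)²·∫cos(3x)² dx = 144·π/2 = 72*π.
  (u')² cross terms: 2·(-4)·(4)·∫sin(4x)·cos(2x) dx = -32·(0) = 0;  2·(-4)·(12)·∫sin(4x)·cos(3x) dx = -96·(8/7) = -768/7;  2·(4)·(12)·∫cos(2x)·cos(3x) dx = 96·(0) = 0.
  So ∫_0^π (u')² dx = 8*π + 8*π + 72*π + 0 − 768/7 + 0 = -768/7 + 88*π.
||u||_{H^1}^2 = (-48/7 + 21*π/2) + (-768/7 + 88*π) = -816/7 + 197*π/2.


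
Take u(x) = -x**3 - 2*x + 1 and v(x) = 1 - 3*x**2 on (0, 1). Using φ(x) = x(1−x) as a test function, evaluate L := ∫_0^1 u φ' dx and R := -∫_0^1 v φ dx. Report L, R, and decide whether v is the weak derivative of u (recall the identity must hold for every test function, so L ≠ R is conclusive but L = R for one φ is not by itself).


LHS = 29/60, RHS = -1/60. No, v is not the weak derivative of u.

u(x) = -x**3 - 2*x + 1, classical derivative u'(x) = -3*x**2 - 2.
φ(x) = x(1−x), so φ'(x) = 1 - 2*x.
Note φ(0) = φ(1) = 0, so the boundary term u·φ vanishes.
LHS = ∫_0^1 u(x) φ'(x) dx = ∫_0^1 (2*x^4 - x^3 + 4*x^2 - 4*x + 1) dx. Term by term:
  ∫_0^1 2*x^4 dx = 2/5;  ∫_0^1 -x^3 dx = -1/4;  ∫_0^1 4*x^2 dx = 4/3;
  ∫_0^1 -4*x dx = -2;  ∫_0^1 1 dx = 1.
Sum: 2/5 − 1/4 + 4/3 − 2 + 1 = 29/60.
So LHS = 29/60.
∫_0^1 v(x) φ(x) dx = ∫_0^1 (3*x^4 - 3*x^3 - x^2 + x) dx. Term by term:
  ∫_0^1 3*x^4 dx = 3/5;  ∫_0^1 -3*x^3 dx = -3/4;  ∫_0^1 -x^2 dx = -1/3;
  ∫_0^1 x dx = 1/2.
Sum: 3/5 − 3/4 − 1/3 + 1/2 = 1/60.
So RHS = -∫_0^1 v(x) φ(x) dx = -1/60.
LHS − RHS = 1/2 ≠ 0, so the identity fails.
(For a valid weak derivative the identity must hold for EVERY test function, in particular this one. The failure shows v is NOT the weak derivative of u.)
Correct weak derivative would be u'(x) = -3*x**2 - 2.


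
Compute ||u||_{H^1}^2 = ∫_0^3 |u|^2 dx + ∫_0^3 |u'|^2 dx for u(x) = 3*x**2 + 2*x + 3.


||u||_{H^1}^2 = 7017/5

The H^1 norm (squared) on an interval (0, L) is
  ||u||_{H^1}^2 = ∫_0^L u(x)^2 dx + ∫_0^L u'(x)^2 dx.
Compute u'(x) = 6*x + 2.
Then u(x)^2 = 9*x**4 + 12*x**3 + 22*x**2 + 12*x + 9 and u'(x)^2 = 36*x**2 + 24*x + 4.
Integrate each monomial from 0 to 3 using ∫_0^3 c·x^n dx = c·3^(n+1)/(n+1):
  ∫_0^3 u(x)^2 dx = ∫_0^3 (9*x^4 + 12*x^3 + 22*x^2 + 12*x + 9) dx. Term by term:
    ∫_0^3 9*x^4 dx = 2187/5;  ∫_0^3 12*x^3 dx = 243;  ∫_0^3 22*x^2 dx = 198;
    ∫_0^3 12*x dx = 54;  ∫_0^3 9 dx = 27.
  Sum: 2187/5 + 243 + 198 + 54 + 27 = 4797/5.
  ∫_0^3 u'(x)^2 dx = ∫_0^3 (36*x^2 + 24*x + 4) dx. Term by term:
    ∫_0^3 36*x^2 dx = 324;  ∫_0^3 24*x dx = 108;  ∫_0^3 4 dx = 12.
  Sum: 324 + 108 + 12 = 444.
Adding: ||u||_{H^1}^2 = 4797/5 + 444 = 7017/5.


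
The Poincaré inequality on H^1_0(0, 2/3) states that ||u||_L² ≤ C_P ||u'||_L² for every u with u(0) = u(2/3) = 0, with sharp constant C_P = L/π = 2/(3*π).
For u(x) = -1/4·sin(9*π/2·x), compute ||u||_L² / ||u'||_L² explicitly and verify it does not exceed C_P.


||u||_L² / ||u'||_L² = 2/(9*π) < C_P = 2/(3*π).

u(x) = -1/4·sin(9*π/2·x), so u'(x) = -9*π*cos(9*π*x/2)/8.
Writing u(x) = A·sin(kπx/L) with A = -1/4 and k = 3, use ∫_0^L sin²(kπx/L) dx = L/2 and ∫_0^L cos²(kπx/L) dx = L/2.
u² = 1/16·sin²(9*π/2·x) and (u')² = 81*π^2/64·cos²(9*π/2·x), and each of sin², cos² integrates to L/2 = 1/3 over (0, 2/3).
∫_0^2/3 u² dx = 1/48, so ||u||_L² = sqrt(3)/12.
∫_0^2/3 (u')² dx = 27*π^2/64, so ||u'||_L² = 3*sqrt(3)*π/8.
Ratio ||u||_L² / ||u'||_L² = 2/(9*π).
Sharp Poincaré constant on H^1_0(0, 2/3) is C_P = L/π = 2/(3*π), achieved by sin(3*π/2·x).
This is the k = 3 harmonic; the ratio L/(kπ) is strictly less than C_P = L/π, consistent with the sharp inequality ||u||_L² ≤ C_P ||u'||_L².


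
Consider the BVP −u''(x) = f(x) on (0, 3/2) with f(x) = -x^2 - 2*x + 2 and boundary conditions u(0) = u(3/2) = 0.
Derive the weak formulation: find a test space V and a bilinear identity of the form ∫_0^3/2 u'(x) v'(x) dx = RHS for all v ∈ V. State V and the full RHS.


V = H^1_0(0, 3/2) (so v(0) = v(3/2) = 0); weak form: ∫_0^3/2 u'v' dx = ∫_0^3/2 (-x^2 - 2*x + 2) v dx for all v ∈ V.

Multiply both sides by a test function v and integrate from 0 to 3/2:
  ∫_0^3/2 −u''(x) v(x) dx = ∫_0^3/2 f(x) v(x) dx.
Integrate the LHS by parts once:
  ∫_0^3/2 −u'' v dx = −[u'(x) v(x)]_0^3/2 + ∫_0^3/2 u'(x) v'(x) dx.
Thus ∫_0^3/2 u'(x) v'(x) dx = ∫_0^3/2 f(x) v(x) dx + [u'(x) v(x)]_0^3/2.
Choose V so that boundary terms are either known or forced to vanish.
u is Dirichlet: u(0) = u(3/2) = 0. Let V = H^1_0(0, 3/2); then v(0) = v(3/2) = 0, and [u' v]_0^3/2 = 0.
Weak formulation: find u (satisfying any essential BC) such that ∫_0^3/2 u'(x) v'(x) dx = ∫_0^3/2 f v dx for all v ∈ V.
Substituting f(x) = -x^2 - 2*x + 2, the right-hand side is ∫_0^3/2 (-x^2 - 2*x + 2) v dx.


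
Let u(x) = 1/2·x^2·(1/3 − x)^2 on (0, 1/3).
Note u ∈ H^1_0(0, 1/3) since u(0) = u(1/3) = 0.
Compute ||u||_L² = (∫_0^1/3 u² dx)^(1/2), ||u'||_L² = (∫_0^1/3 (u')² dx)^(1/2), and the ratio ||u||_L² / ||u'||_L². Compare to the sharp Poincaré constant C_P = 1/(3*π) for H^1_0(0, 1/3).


||u||_L² / ||u'||_L² = sqrt(3)/18 < C_P = 1/(3*π).

u(x) = 1/2·x^2·(1/3 − x)^2, so u'(x) = x*(2*x^2 - x + 1/9).
u(x) = 1/2·x^2·(1/3 − x)^2 vanishes at x = 0 and x = 1/3, so u ∈ H^1_0(0, 1/3). Differentiate via the product rule and integrate the resulting polynomials term by term.
  ∫_0^1/3 u² dx = ∫_0^1/3 (x^8/4 - x^7/3 + x^6/6 - x^5/27 + x^4/324) dx. Term by term:
    ∫_0^1/3 x^8/4 dx = 1/708588;  ∫_0^1/3 -x^7/3 dx = -1/157464;  ∫_0^1/3 x^6/6 dx = 1/91854;
    ∫_0^1/3 -x^5/27 dx = -1/118098;  ∫_0^1/3 x^4/324 dx = 1/393660.
  Sum: 1/708588 − 1/157464 + 1/91854 − 1/118098 + 1/393660 = 1/49601160.
  ∫_0^1/3 (u')² dx = ∫_0^1/3 (4*x^6 - 4*x^5 + 13*x^4/9 - 2*x^3/9 + x^2/81) dx. Term by term:
    ∫_0^1/3 4*x^6 dx = 4/15309;  ∫_0^1/3 -4*x^5 dx = -2/2187;  ∫_0^1/3 13*x^4/9 dx = 13/10935;
    ∫_0^1/3 -2*x^3/9 dx = -1/1458;  ∫_0^1/3 x^2/81 dx = 1/6561.
  Sum: 4/15309 − 2/2187 + 13/10935 − 1/1458 + 1/6561 = 1/459270.
∫_0^1/3 u² dx = 1/49601160, so ||u||_L² = sqrt(210)/102060.
∫_0^1/3 (u')² dx = 1/459270, so ||u'||_L² = sqrt(70)/5670.
Ratio ||u||_L² / ||u'||_L² = sqrt(3)/18.
Sharp Poincaré constant on H^1_0(0, 1/3) is C_P = L/π = 1/(3*π), achieved by sin(3*π·x).
A polynomial bump cannot attain the sharp Poincaré constant (only the first sine eigenfunction does), so the ratio is strictly less than C_P, consistent with ||u||_L² ≤ C_P ||u'||_L².


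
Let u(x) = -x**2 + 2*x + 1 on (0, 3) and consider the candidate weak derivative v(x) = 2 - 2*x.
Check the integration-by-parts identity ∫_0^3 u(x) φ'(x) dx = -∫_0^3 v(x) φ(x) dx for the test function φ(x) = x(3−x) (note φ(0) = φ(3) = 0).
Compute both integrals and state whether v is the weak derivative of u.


LHS = 9/2, RHS = 9/2. Yes, v = u' weakly.

u(x) = -x**2 + 2*x + 1, classical derivative u'(x) = 2 - 2*x.
φ(x) = x(3−x), so φ'(x) = 3 - 2*x.
Note φ(0) = φ(3) = 0, so the boundary term u·φ vanishes.
LHS = ∫_0^3 u(x) φ'(x) dx = ∫_0^3 (2*x^3 - 7*x^2 + 4*x + 3) dx. Term by term:
  ∫_0^3 2*x^3 dx = 81/2;  ∫_0^3 -7*x^2 dx = -63;  ∫_0^3 4*x dx = 18;
  ∫_0^3 3 dx = 9.
Sum: 81/2 − 63 + 18 + 9 = 9/2.
So LHS = 9/2.
∫_0^3 v(x) φ(x) dx = ∫_0^3 (2*x^3 - 8*x^2 + 6*x) dx. Term by term:
  ∫_0^3 2*x^3 dx = 81/2;  ∫_0^3 -8*x^2 dx = -72;  ∫_0^3 6*x dx = 27.
Sum: 81/2 − 72 + 27 = -9/2.
So RHS = -∫_0^3 v(x) φ(x) dx = 9/2.
LHS = RHS, so the identity holds for this test φ.
Moreover u is smooth here and v(x) = u'(x) = 2 - 2*x pointwise, so the identity holds for every test function. Hence v is the weak derivative of u.


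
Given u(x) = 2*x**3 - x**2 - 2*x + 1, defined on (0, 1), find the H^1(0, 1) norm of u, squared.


||u||_{H^1}^2 = 284/105

The H^1 norm (squared) on an interval (0, L) is
  ||u||_{H^1}^2 = ∫_0^L u(x)^2 dx + ∫_0^L u'(x)^2 dx.
Compute u'(x) = 6*x**2 - 2*x - 2.
Then u(x)^2 = 4*x**6 - 4*x**5 - 7*x**4 + 8*x**3 + 2*x**2 - 4*x + 1 and u'(x)^2 = 36*x**4 - 24*x**3 - 20*x**2 + 8*x + 4.
Integrate each monomial from 0 to 1 using ∫_0^1 c·x^n dx = c·1^(n+1)/(n+1):
  ∫_0^1 u(x)^2 dx = ∫_0^1 (4*x^6 - 4*x^5 - 7*x^4 + 8*x^3 + 2*x^2 - 4*x + 1) dx. Term by term:
    ∫_0^1 4*x^6 dx = 4/7;  ∫_0^1 -4*x^5 dx = -2/3;  ∫_0^1 -7*x^4 dx = -7/5;
    ∫_0^1 8*x^3 dx = 2;  ∫_0^1 2*x^2 dx = 2/3;  ∫_0^1 -4*x dx = -2;
    ∫_0^1 1 dx = 1.
  Sum: 4/7 − 2/3 − 7/5 + 2 + 2/3 − 2 + 1 = 6/35.
  ∫_0^1 u'(x)^2 dx = ∫_0^1 (36*x^4 - 24*x^3 - 20*x^2 + 8*x + 4) dx. Term by term:
    ∫_0^1 36*x^4 dx = 36/5;  ∫_0^1 -24*x^3 dx = -6;  ∫_0^1 -20*x^2 dx = -20/3;
    ∫_0^1 8*x dx = 4;  ∫_0^1 4 dx = 4.
  Sum: 36/5 − 6 − 20/3 + 4 + 4 = 38/15.
Adding: ||u||_{H^1}^2 = 6/35 + 38/15 = 284/105.


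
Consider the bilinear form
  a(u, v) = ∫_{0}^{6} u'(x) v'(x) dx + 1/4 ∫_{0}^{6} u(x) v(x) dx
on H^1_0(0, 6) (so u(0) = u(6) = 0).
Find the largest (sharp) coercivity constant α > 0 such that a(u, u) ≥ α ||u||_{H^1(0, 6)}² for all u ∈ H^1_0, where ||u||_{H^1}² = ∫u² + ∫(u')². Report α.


α = (9 + π^2)/(π^2 + 36)

Coercivity of a(·,·) on H^1_0(0, 6) means a(u, u) ≥ α ||u||_{H^1}² for every u ∈ H^1_0.
The interval has length L = 6, and Poincaré/coercivity depend only on L. Here a(u, u) = ∫(u')² + (1/4)·∫u².
Here 0 < c = 1/4 < 1. The condition a(u,u) ≥ α||u||_{H^1}² reads (1−α)∫(u')² ≥ (α−c)∫u². Any admissible α is ≤ 1 (rapidly oscillating u have ∫u²/∫(u')² → 0), and α = 1 would force 0 ≥ (1−c)∫u², impossible since c < 1; so 1−α > 0. By the sharp Poincaré inequality on H^1_0 of an interval of length L, ∫(u')² ≥ (π/L)²∫u² with equality for the first sine mode sin(π(x−x₀)/L) (x₀ the left endpoint), so the inequality holds for all u iff (1−α)(π/L)² ≥ α − c, i.e. α ≤ ((π/L)² + c)/((π/L)² + 1) = (1 + c(L/π)²)/(1 + (L/π)²). With (π/L)² = π^2/36 and c = 1/4, the largest admissible constant is α = ((π/L)² + c)/((π/L)² + 1).
Simplifying, α = (9 + π^2)/(π^2 + 36).


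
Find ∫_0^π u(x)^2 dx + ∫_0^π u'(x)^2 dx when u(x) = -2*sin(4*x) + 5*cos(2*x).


||u||_{H^1(0,π)}^2 = 193*π/2

u'(x) = -10*sin(2*x) - 8*cos(4*x).
Expand u² and (u')² and integrate term by term on (0, π), using: for integers n ≥ 1, ∫_0^π sin²(nx) dx = ∫_0^π cos²(nx) dx = π/2; for n ≠ n', ∫_0^π sin(nx)sin(n'x) dx = ∫_0^π cos(nx)cos(n'x) dx = 0; and by product-to-sum, ∫_0^π sin(nx)cos(n'x) dx = ½∫_0^π [sin((n+n')x) + sin((n−n')x)] dx, which is 0 when n+n' is even and 2n/(n²−n'²) when n+n' is odd (it need not vanish on (0, π)).
  u² squared terms: (-2)²·∫sin(4x)² dx = 4·π/2 = 2*π;  (5)²·∫cos(2x)² dx = 25·π/2 = 25*π/2.
  u² cross terms: 2·(-2)·(5)·∫sin(4x)·cos(2x) dx = -20·(0) = 0.
  So ∫_0^π u² dx = 2*π + 25*π/2 + 0 = 29*π/2.
  (u')² squared terms: (-10)²·∫sin(2x)² dx = 100·π/2 = 50*π;  (-8)²·∫cos(4x)² dx = 64·π/2 = 32*π.
  (u')² cross terms: 2·(-10)·(-8)·∫sin(2x)·cos(4x) dx = 160·(0) = 0.
  So ∫_0^π (u')² dx = 50*π + 32*π + 0 = 82*π.
||u||_{H^1}^2 = (29*π/2) + (82*π) = 193*π/2.


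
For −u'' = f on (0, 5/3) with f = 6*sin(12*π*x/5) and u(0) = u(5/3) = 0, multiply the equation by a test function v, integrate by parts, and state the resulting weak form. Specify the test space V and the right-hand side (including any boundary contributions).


V = H^1_0(0, 5/3) (so v(0) = v(5/3) = 0); weak form: ∫_0^5/3 u'v' dx = ∫_0^5/3 (6*sin(12*π*x/5)) v dx for all v ∈ V.

Multiply both sides by a test function v and integrate from 0 to 5/3:
  ∫_0^5/3 −u''(x) v(x) dx = ∫_0^5/3 f(x) v(x) dx.
Integrate the LHS by parts once:
  ∫_0^5/3 −u'' v dx = −[u'(x) v(x)]_0^5/3 + ∫_0^5/3 u'(x) v'(x) dx.
Thus ∫_0^5/3 u'(x) v'(x) dx = ∫_0^5/3 f(x) v(x) dx + [u'(x) v(x)]_0^5/3.
Choose V so that boundary terms are either known or forced to vanish.
u is Dirichlet: u(0) = u(5/3) = 0. Let V = H^1_0(0, 5/3); then v(0) = v(5/3) = 0, and [u' v]_0^5/3 = 0.
Weak formulation: find u (satisfying any essential BC) such that ∫_0^5/3 u'(x) v'(x) dx = ∫_0^5/3 f v dx for all v ∈ V.
Substituting f(x) = 6*sin(12*π*x/5), the right-hand side is ∫_0^5/3 (6*sin(12*π*x/5)) v dx.


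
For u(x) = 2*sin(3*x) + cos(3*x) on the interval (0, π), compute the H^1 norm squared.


||u||_{H^1(0,π)}^2 = 25*π

u'(x) = -3*sin(3*x) + 6*cos(3*x).
Expand u² and (u')² and integrate term by term on (0, π), using: for integers n ≥ 1, ∫_0^π sin²(nx) dx = ∫_0^π cos²(nx) dx = π/2; for n ≠ n', ∫_0^π sin(nx)sin(n'x) dx = ∫_0^π cos(nx)cos(n'x) dx = 0; and by product-to-sum, ∫_0^π sin(nx)cos(n'x) dx = ½∫_0^π [sin((n+n')x) + sin((n−n')x)] dx, which is 0 when n+n' is even and 2n/(n²−n'²) when n+n' is odd (it need not vanish on (0, π)).
  u² squared terms: (2)²·∫sin(3x)² dx = 4·π/2 = 2*π;  (1)²·∫cos(3x)² dx = 1·π/2 = π/2.
  u² cross terms: 2·(2)·(1)·∫sin(3x)·cos(3x) dx = 4·(0) = 0.
  So ∫_0^π u² dx = 2*π + π/2 + 0 = 5*π/2.
  (u')² squared terms: (-3)²·∫sin(3x)² dx = 9·π/2 = 9*π/2;  (6)²·∫cos(3x)² dx = 36·π/2 = 18*π.
  (u')² cross terms: 2·(-3)·(6)·∫sin(3x)·cos(3x) dx = -36·(0) = 0.
  So ∫_0^π (u')² dx = 9*π/2 + 18*π + 0 = 45*π/2.
||u||_{H^1}^2 = (5*π/2) + (45*π/2) = 25*π.


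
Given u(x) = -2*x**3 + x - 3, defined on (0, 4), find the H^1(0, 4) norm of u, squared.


||u||_{H^1}^2 = 1726328/105

The H^1 norm (squared) on an interval (0, L) is
  ||u||_{H^1}^2 = ∫_0^L u(x)^2 dx + ∫_0^L u'(x)^2 dx.
Compute u'(x) = 1 - 6*x**2.
Then u(x)^2 = 4*x**6 - 4*x**4 + 12*x**3 + x**2 - 6*x + 9 and u'(x)^2 = 36*x**4 - 12*x**2 + 1.
Integrate each monomial from 0 to 4 using ∫_0^4 c·x^n dx = c·4^(n+1)/(n+1):
  ∫_0^4 u(x)^2 dx = ∫_0^4 (4*x^6 - 4*x^4 + 12*x^3 + x^2 - 6*x + 9) dx. Term by term:
    ∫_0^4 4*x^6 dx = 65536/7;  ∫_0^4 -4*x^4 dx = -4096/5;  ∫_0^4 12*x^3 dx = 768;
    ∫_0^4 x^2 dx = 64/3;  ∫_0^4 -6*x dx = -48;  ∫_0^4 9 dx = 36.
  Sum: 65536/7 − 4096/5 + 768 + 64/3 − 48 + 36 = 978644/105.
  ∫_0^4 u'(x)^2 dx = ∫_0^4 (36*x^4 - 12*x^2 + 1) dx. Term by term:
    ∫_0^4 36*x^4 dx = 36864/5;  ∫_0^4 -12*x^2 dx = -256;  ∫_0^4 1 dx = 4.
  Sum: 36864/5 − 256 + 4 = 35604/5.
Adding: ||u||_{H^1}^2 = 978644/105 + 35604/5 = 1726328/105.


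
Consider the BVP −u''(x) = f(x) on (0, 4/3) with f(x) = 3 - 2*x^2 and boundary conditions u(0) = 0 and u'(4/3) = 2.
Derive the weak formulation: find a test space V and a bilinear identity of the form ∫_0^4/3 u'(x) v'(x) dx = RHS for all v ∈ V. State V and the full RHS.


V = {v ∈ H^1(0, 4/3) : v(0) = 0} (test functions vanish at x = 0 where u is specified); weak form: ∫_0^4/3 u'v' dx = ∫_0^4/3 (3 - 2*x^2) v dx + 2·v(4/3) for all v ∈ V.

Multiply both sides by a test function v and integrate from 0 to 4/3:
  ∫_0^4/3 −u''(x) v(x) dx = ∫_0^4/3 f(x) v(x) dx.
Integrate the LHS by parts once:
  ∫_0^4/3 −u'' v dx = −[u'(x) v(x)]_0^4/3 + ∫_0^4/3 u'(x) v'(x) dx.
Thus ∫_0^4/3 u'(x) v'(x) dx = ∫_0^4/3 f(x) v(x) dx + [u'(x) v(x)]_0^4/3.
Choose V so that boundary terms are either known or forced to vanish.
Mixed BC: u(0) = 0 (Dirichlet) and u'(4/3) = 2 (Neumann). Define V = {v ∈ H^1(0, 4/3) : v(0) = 0}. Then [u' v]_0^4/3 = u'(4/3)·v(4/3) − u'(0)·0 = 2·v(4/3).
Weak formulation: find u (satisfying any essential BC) such that ∫_0^4/3 u'(x) v'(x) dx = ∫_0^4/3 f v dx + 2·v(4/3) for all v ∈ V (Dirichlet at 0 absorbed into V; Neumann datum at x = 4/3 contributes the boundary term).
Substituting f(x) = 3 - 2*x^2, the right-hand side is ∫_0^4/3 (3 - 2*x^2) v dx + 2·v(4/3).


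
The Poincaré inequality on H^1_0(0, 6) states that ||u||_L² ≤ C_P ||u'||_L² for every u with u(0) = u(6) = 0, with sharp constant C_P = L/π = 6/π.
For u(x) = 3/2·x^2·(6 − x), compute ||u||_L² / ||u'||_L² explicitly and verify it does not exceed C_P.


||u||_L² / ||u'||_L² = 3*sqrt(14)/7 < C_P = 6/π.

u(x) = 3/2·x^2·(6 − x), so u'(x) = 9*x*(4 - x)/2.
u(x) = 3/2·x^2·(6 − x) vanishes at x = 0 and x = 6, so u ∈ H^1_0(0, 6). Differentiate via the product rule and integrate the resulting polynomials term by term.
  ∫_0^6 u² dx = ∫_0^6 (9*x^6/4 - 27*x^5 + 81*x^4) dx. Term by term:
    ∫_0^6 9*x^6/4 dx = 629856/7;  ∫_0^6 -27*x^5 dx = -209952;  ∫_0^6 81*x^4 dx = 629856/5.
  Sum: 629856/7 − 209952 + 629856/5 = 209952/35.
  ∫_0^6 (u')² dx = ∫_0^6 (81*x^4/4 - 162*x^3 + 324*x^2) dx. Term by term:
    ∫_0^6 81*x^4/4 dx = 157464/5;  ∫_0^6 -162*x^3 dx = -52488;  ∫_0^6 324*x^2 dx = 23328.
  Sum: 157464/5 − 52488 + 23328 = 11664/5.
∫_0^6 u² dx = 209952/35, so ||u||_L² = 324*sqrt(70)/35.
∫_0^6 (u')² dx = 11664/5, so ||u'||_L² = 108*sqrt(5)/5.
Ratio ||u||_L² / ||u'||_L² = 3*sqrt(14)/7.
Sharp Poincaré constant on H^1_0(0, 6) is C_P = L/π = 6/π, achieved by sin(π/6·x).
A polynomial bump cannot attain the sharp Poincaré constant (only the first sine eigenfunction does), so the ratio is strictly less than C_P, consistent with ||u||_L² ≤ C_P ||u'||_L².


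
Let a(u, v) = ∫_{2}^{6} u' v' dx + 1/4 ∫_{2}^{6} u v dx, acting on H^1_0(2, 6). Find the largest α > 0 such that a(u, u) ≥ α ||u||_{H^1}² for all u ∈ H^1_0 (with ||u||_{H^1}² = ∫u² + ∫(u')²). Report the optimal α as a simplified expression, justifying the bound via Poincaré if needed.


α = (4 + π^2)/(π^2 + 16)

Coercivity of a(·,·) on H^1_0(2, 6) means a(u, u) ≥ α ||u||_{H^1}² for every u ∈ H^1_0.
The interval has length L = 4, and Poincaré/coercivity depend only on L. Here a(u, u) = ∫(u')² + (1/4)·∫u².
Here 0 < c = 1/4 < 1. The condition a(u,u) ≥ α||u||_{H^1}² reads (1−α)∫(u')² ≥ (α−c)∫u². Any admissible α is ≤ 1 (rapidly oscillating u have ∫u²/∫(u')² → 0), and α = 1 would force 0 ≥ (1−c)∫u², impossible since c < 1; so 1−α > 0. By the sharp Poincaré inequality on H^1_0 of an interval of length L, ∫(u')² ≥ (π/L)²∫u² with equality for the first sine mode sin(π(x−x₀)/L) (x₀ the left endpoint), so the inequality holds for all u iff (1−α)(π/L)² ≥ α − c, i.e. α ≤ ((π/L)² + c)/((π/L)² + 1) = (1 + c(L/π)²)/(1 + (L/π)²). With (π/L)² = π^2/16 and c = 1/4, the largest admissible constant is α = ((π/L)² + c)/((π/L)² + 1).
Simplifying, α = (4 + π^2)/(π^2 + 16).
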